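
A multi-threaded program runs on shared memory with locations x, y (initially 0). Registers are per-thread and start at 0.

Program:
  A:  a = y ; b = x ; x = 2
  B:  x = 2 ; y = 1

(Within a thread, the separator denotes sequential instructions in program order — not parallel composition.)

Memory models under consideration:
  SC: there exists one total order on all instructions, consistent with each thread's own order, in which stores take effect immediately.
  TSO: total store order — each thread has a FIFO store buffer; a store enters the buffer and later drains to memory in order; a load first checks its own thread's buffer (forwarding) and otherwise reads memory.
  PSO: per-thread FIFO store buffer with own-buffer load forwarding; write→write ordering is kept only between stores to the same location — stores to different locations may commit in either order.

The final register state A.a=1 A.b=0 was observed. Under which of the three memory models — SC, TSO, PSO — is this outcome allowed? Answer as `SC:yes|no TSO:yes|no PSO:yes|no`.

SC:no TSO:no PSO:yes

outcome vector order: (A.a,A.b)
under SC → 00, 02, 12
under TSO → 00, 02, 12
under PSO → 00, 02, 10, 12
target 10 ∈ {PSO}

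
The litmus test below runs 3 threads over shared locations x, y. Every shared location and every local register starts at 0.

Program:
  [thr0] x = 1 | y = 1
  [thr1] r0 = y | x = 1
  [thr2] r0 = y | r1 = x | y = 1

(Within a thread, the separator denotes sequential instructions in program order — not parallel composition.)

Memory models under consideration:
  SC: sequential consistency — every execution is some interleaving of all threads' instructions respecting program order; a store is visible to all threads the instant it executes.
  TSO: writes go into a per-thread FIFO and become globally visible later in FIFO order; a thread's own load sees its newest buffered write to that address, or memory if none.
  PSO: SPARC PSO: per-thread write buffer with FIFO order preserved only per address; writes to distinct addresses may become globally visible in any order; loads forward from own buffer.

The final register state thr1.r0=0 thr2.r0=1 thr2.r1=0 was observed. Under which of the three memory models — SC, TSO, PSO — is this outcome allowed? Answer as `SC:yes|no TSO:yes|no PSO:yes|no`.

outcome vector order: (thr1.r0,thr2.r0,thr2.r1)
under SC → <0 0 0>; <0 0 1>; <0 1 1>; <1 0 0>; <1 0 1>; <1 1 1>
under TSO → <0 0 0>; <0 0 1>; <0 1 1>; <1 0 0>; <1 0 1>; <1 1 1>
under PSO → <0 0 0>; <0 0 1>; <0 1 0>; <0 1 1>; <1 0 0>; <1 0 1>; <1 1 0>; <1 1 1>
target <0 1 0> ∈ {PSO}

SC:no TSO:no PSO:yes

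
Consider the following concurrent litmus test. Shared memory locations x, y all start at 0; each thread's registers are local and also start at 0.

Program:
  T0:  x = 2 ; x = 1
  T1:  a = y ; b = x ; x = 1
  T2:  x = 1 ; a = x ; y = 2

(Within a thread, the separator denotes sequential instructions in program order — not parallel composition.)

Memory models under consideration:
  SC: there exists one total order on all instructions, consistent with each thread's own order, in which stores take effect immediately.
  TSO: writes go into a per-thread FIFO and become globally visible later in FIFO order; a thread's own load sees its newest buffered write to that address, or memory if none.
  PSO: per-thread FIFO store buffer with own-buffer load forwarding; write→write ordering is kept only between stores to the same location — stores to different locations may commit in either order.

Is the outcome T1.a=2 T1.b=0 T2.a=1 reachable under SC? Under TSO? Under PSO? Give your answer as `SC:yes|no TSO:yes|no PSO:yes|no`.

SC:no TSO:no PSO:yes

outcome vector order: (T1.a,T1.b,T2.a)
SC (10): (0,0,1) (0,0,2) (0,1,1) (0,1,2) (0,2,1) (0,2,2) (2,1,1) (2,1,2) (2,2,1) (2,2,2)
TSO (10): (0,0,1) (0,0,2) (0,1,1) (0,1,2) (0,2,1) (0,2,2) (2,1,1) (2,1,2) (2,2,1) (2,2,2)
PSO (11): (0,0,1) (0,0,2) (0,1,1) (0,1,2) (0,2,1) (0,2,2) (2,0,1) (2,1,1) (2,1,2) (2,2,1) (2,2,2)
target (2,0,1) ∈ {PSO}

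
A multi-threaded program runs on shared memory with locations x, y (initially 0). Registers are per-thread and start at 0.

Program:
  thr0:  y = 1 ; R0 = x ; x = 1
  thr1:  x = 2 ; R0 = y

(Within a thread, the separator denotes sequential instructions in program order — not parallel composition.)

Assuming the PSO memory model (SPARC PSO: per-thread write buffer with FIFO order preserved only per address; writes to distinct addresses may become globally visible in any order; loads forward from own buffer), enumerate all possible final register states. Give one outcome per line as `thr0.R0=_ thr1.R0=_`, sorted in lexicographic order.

outcome vector order: (thr0.R0,thr1.R0)
|PSO outcomes| = 4

thr0.R0=0 thr1.R0=0
thr0.R0=0 thr1.R0=1
thr0.R0=2 thr1.R0=0
thr0.R0=2 thr1.R0=1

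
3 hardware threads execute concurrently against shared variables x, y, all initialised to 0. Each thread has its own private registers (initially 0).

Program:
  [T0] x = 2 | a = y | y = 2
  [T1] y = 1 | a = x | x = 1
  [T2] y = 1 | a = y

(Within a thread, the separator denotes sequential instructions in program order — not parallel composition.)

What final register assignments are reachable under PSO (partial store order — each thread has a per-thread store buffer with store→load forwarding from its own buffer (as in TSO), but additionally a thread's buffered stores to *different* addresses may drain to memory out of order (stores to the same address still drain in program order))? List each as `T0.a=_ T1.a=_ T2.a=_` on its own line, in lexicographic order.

T0.a=0 T1.a=0 T2.a=1
T0.a=0 T1.a=0 T2.a=2
T0.a=0 T1.a=2 T2.a=1
T0.a=0 T1.a=2 T2.a=2
T0.a=1 T1.a=0 T2.a=1
T0.a=1 T1.a=0 T2.a=2
T0.a=1 T1.a=2 T2.a=1
T0.a=1 T1.a=2 T2.a=2

outcome vector order: (T0.a,T1.a,T2.a)
|PSO outcomes| = 8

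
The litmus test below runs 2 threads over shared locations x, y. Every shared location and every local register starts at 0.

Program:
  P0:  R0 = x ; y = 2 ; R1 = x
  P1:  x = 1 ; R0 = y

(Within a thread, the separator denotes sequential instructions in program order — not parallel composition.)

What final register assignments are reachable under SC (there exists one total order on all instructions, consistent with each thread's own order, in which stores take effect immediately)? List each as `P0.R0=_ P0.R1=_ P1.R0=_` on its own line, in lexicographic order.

P0.R0=0 P0.R1=0 P1.R0=2
P0.R0=0 P0.R1=1 P1.R0=0
P0.R0=0 P0.R1=1 P1.R0=2
P0.R0=1 P0.R1=1 P1.R0=0
P0.R0=1 P0.R1=1 P1.R0=2

outcome vector order: (P0.R0,P0.R1,P1.R0)
|SC outcomes| = 5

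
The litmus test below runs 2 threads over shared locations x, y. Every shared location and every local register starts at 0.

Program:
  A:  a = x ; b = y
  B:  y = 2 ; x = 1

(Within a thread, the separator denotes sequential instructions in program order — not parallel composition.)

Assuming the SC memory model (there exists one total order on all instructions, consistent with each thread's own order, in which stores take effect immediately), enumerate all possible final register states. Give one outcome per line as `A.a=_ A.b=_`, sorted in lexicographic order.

A.a=0 A.b=0
A.a=0 A.b=2
A.a=1 A.b=2

outcome vector order: (A.a,A.b)
|SC outcomes| = 3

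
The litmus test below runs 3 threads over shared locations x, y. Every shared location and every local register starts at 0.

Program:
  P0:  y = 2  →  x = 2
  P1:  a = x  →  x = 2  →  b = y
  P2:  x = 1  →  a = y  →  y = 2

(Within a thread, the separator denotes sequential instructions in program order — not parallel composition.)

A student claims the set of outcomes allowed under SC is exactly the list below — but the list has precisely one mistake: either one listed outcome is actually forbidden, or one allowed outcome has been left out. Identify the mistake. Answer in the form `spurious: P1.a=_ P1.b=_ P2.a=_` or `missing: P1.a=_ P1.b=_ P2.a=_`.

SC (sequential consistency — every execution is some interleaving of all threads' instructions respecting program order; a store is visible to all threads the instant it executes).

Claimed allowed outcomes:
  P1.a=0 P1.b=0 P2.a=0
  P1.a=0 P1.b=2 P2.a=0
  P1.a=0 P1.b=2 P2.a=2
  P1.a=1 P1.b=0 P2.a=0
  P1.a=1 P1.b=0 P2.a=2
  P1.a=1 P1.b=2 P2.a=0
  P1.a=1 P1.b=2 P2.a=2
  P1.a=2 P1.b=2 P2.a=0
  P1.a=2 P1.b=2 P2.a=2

outcome vector order: (P1.a,P1.b,P2.a)
[SC] allowed = {<0 0 0>, <0 0 2>, <0 2 0>, <0 2 2>, <1 0 0>, <1 0 2>, <1 2 0>, <1 2 2>, <2 2 0>, <2 2 2>}
SC∖claimed = {<0 0 2>}

missing: P1.a=0 P1.b=0 P2.a=2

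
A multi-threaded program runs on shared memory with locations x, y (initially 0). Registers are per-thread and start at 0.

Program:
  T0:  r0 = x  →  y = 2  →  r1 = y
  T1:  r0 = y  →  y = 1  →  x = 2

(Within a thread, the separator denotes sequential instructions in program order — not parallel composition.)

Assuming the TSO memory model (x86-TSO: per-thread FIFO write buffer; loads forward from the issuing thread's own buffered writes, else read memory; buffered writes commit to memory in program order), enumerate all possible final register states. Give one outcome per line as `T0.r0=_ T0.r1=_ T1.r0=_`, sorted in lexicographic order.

T0.r0=0 T0.r1=1 T1.r0=0
T0.r0=0 T0.r1=1 T1.r0=2
T0.r0=0 T0.r1=2 T1.r0=0
T0.r0=0 T0.r1=2 T1.r0=2
T0.r0=2 T0.r1=2 T1.r0=0

outcome vector order: (T0.r0,T0.r1,T1.r0)
|TSO outcomes| = 5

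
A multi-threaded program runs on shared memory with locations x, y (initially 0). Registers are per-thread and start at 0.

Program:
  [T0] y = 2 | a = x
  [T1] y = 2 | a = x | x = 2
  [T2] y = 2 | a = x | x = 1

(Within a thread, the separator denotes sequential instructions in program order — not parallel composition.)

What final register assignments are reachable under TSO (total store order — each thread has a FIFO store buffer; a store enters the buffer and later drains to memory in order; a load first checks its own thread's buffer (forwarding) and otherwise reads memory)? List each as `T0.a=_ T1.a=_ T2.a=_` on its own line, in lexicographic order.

outcome vector order: (T0.a,T1.a,T2.a)
|TSO outcomes| = 9

T0.a=0 T1.a=0 T2.a=0
T0.a=0 T1.a=0 T2.a=2
T0.a=0 T1.a=1 T2.a=0
T0.a=1 T1.a=0 T2.a=0
T0.a=1 T1.a=0 T2.a=2
T0.a=1 T1.a=1 T2.a=0
T0.a=2 T1.a=0 T2.a=0
T0.a=2 T1.a=0 T2.a=2
T0.a=2 T1.a=1 T2.a=0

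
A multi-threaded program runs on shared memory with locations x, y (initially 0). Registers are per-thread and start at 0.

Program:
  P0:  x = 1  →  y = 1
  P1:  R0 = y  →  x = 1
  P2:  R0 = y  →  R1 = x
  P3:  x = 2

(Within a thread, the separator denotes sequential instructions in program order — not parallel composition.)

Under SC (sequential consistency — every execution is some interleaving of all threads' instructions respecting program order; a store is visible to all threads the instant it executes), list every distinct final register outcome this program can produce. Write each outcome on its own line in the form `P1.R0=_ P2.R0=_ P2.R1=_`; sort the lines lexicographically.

outcome vector order: (P1.R0,P2.R0,P2.R1)
|SC outcomes| = 10

P1.R0=0 P2.R0=0 P2.R1=0
P1.R0=0 P2.R0=0 P2.R1=1
P1.R0=0 P2.R0=0 P2.R1=2
P1.R0=0 P2.R0=1 P2.R1=1
P1.R0=0 P2.R0=1 P2.R1=2
P1.R0=1 P2.R0=0 P2.R1=0
P1.R0=1 P2.R0=0 P2.R1=1
P1.R0=1 P2.R0=0 P2.R1=2
P1.R0=1 P2.R0=1 P2.R1=1
P1.R0=1 P2.R0=1 P2.R1=2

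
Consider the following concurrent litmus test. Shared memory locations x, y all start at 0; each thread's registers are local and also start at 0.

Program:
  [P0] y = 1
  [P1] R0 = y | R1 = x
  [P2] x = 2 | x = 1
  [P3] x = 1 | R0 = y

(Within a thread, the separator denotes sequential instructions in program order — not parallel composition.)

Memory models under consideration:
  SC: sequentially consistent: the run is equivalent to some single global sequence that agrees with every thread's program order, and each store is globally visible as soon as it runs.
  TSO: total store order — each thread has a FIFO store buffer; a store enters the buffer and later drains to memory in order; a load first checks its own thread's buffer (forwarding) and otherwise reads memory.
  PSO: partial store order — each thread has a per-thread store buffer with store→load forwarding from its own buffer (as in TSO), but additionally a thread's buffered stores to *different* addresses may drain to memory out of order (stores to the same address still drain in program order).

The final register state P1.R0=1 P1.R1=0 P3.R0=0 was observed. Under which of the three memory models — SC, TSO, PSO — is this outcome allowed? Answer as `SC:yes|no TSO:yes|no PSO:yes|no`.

SC:no TSO:yes PSO:yes

outcome vector order: (P1.R0,P1.R1,P3.R0)
SC: 11 outcomes — {(0,0,0) (0,0,1) (0,1,0) (0,1,1) (0,2,0) (0,2,1) (1,0,1) (1,1,0) (1,1,1) (1,2,0) (1,2,1)}
TSO: 12 outcomes — {(0,0,0) (0,0,1) (0,1,0) (0,1,1) (0,2,0) (0,2,1) (1,0,0) (1,0,1) (1,1,0) (1,1,1) (1,2,0) (1,2,1)}
PSO: 12 outcomes — {(0,0,0) (0,0,1) (0,1,0) (0,1,1) (0,2,0) (0,2,1) (1,0,0) (1,0,1) (1,1,0) (1,1,1) (1,2,0) (1,2,1)}
target (1,0,0) ∈ {TSO,PSO}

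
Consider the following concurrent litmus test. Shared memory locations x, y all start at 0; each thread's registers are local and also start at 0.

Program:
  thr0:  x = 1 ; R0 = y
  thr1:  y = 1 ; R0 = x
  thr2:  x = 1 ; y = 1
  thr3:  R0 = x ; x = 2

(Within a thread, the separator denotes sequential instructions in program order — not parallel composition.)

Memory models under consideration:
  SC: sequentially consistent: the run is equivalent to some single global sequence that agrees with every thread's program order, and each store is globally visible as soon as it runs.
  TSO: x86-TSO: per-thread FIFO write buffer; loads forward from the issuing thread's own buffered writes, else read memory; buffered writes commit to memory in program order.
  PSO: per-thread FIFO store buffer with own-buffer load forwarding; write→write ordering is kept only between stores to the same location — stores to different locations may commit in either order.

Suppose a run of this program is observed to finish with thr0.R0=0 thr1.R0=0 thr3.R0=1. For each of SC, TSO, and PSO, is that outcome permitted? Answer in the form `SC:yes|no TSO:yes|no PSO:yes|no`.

SC:no TSO:yes PSO:yes

outcome vector order: (thr0.R0,thr1.R0,thr3.R0)
under SC → (0,1,0) (0,1,1) (0,2,0) (0,2,1) (1,0,0) (1,0,1) (1,1,0) (1,1,1) (1,2,0) (1,2,1)
under TSO → (0,0,0) (0,0,1) (0,1,0) (0,1,1) (0,2,0) (0,2,1) (1,0,0) (1,0,1) (1,1,0) (1,1,1) (1,2,0) (1,2,1)
under PSO → (0,0,0) (0,0,1) (0,1,0) (0,1,1) (0,2,0) (0,2,1) (1,0,0) (1,0,1) (1,1,0) (1,1,1) (1,2,0) (1,2,1)
target (0,0,1) ∈ {TSO,PSO}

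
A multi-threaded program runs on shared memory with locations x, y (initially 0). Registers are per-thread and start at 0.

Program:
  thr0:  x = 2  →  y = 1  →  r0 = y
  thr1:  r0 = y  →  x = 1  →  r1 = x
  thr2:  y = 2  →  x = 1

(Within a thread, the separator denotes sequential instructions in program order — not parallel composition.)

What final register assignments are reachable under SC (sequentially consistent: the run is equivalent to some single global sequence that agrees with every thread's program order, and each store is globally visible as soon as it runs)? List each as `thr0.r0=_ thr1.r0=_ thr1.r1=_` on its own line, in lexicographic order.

thr0.r0=1 thr1.r0=0 thr1.r1=1
thr0.r0=1 thr1.r0=0 thr1.r1=2
thr0.r0=1 thr1.r0=1 thr1.r1=1
thr0.r0=1 thr1.r0=2 thr1.r1=1
thr0.r0=1 thr1.r0=2 thr1.r1=2
thr0.r0=2 thr1.r0=0 thr1.r1=1
thr0.r0=2 thr1.r0=0 thr1.r1=2
thr0.r0=2 thr1.r0=1 thr1.r1=1
thr0.r0=2 thr1.r0=2 thr1.r1=1

outcome vector order: (thr0.r0,thr1.r0,thr1.r1)
|SC outcomes| = 9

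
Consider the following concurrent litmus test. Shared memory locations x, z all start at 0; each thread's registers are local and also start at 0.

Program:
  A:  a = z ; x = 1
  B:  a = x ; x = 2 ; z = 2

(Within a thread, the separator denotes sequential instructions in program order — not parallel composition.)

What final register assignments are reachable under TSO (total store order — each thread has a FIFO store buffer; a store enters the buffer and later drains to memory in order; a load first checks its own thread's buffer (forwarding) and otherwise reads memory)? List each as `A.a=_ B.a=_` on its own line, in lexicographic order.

A.a=0 B.a=0
A.a=0 B.a=1
A.a=2 B.a=0

outcome vector order: (A.a,B.a)
|TSO outcomes| = 3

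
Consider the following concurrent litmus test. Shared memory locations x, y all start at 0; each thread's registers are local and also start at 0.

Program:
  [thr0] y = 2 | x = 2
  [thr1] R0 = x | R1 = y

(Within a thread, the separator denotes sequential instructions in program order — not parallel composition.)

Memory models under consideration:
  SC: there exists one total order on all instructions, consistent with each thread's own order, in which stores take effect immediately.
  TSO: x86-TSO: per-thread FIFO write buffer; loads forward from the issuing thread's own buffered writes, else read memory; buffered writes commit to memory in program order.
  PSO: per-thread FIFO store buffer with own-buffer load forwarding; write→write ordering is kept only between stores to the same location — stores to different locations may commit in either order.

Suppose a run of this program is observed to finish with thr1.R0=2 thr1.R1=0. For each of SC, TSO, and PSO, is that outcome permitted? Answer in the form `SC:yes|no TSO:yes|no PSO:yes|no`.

outcome vector order: (thr1.R0,thr1.R1)
under SC → 0/0, 0/2, 2/2
under TSO → 0/0, 0/2, 2/2
under PSO → 0/0, 0/2, 2/0, 2/2
target 2/0 ∈ {PSO}

SC:no TSO:no PSO:yes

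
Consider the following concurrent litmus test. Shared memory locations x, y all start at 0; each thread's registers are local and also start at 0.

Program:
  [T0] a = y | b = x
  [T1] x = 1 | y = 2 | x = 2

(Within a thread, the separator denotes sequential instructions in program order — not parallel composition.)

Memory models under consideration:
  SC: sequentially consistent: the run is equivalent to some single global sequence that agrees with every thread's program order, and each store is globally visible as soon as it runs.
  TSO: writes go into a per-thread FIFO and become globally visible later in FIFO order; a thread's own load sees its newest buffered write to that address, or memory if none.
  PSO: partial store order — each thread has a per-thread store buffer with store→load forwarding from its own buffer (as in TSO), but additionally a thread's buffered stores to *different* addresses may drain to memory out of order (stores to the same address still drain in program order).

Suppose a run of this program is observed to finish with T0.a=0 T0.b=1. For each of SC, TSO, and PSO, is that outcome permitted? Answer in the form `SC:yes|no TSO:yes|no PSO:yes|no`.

outcome vector order: (T0.a,T0.b)
SC: 5 outcomes — {00, 01, 02, 21, 22}
TSO: 5 outcomes — {00, 01, 02, 21, 22}
PSO: 6 outcomes — {00, 01, 02, 20, 21, 22}
target 01 ∈ {SC,TSO,PSO}

SC:yes TSO:yes PSO:yes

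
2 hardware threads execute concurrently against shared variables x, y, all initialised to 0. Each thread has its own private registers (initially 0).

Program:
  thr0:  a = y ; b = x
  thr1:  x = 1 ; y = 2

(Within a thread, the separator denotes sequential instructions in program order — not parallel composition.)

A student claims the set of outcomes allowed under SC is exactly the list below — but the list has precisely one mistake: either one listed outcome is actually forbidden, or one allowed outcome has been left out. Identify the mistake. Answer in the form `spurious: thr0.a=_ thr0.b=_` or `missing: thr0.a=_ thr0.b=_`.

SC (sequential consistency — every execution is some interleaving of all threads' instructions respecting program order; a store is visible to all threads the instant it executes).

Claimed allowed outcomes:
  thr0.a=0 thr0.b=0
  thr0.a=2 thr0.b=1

missing: thr0.a=0 thr0.b=1

outcome vector order: (thr0.a,thr0.b)
SC (3): 00; 01; 21
SC∖claimed = {01}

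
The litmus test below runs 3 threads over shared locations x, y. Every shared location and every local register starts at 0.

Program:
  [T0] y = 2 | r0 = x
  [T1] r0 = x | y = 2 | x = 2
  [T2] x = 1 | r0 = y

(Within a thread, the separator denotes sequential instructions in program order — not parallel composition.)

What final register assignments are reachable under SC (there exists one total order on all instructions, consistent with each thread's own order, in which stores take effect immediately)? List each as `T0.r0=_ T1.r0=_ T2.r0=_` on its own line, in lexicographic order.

outcome vector order: (T0.r0,T1.r0,T2.r0)
|SC outcomes| = 10

T0.r0=0 T1.r0=0 T2.r0=2
T0.r0=0 T1.r0=1 T2.r0=2
T0.r0=1 T1.r0=0 T2.r0=0
T0.r0=1 T1.r0=0 T2.r0=2
T0.r0=1 T1.r0=1 T2.r0=0
T0.r0=1 T1.r0=1 T2.r0=2
T0.r0=2 T1.r0=0 T2.r0=0
T0.r0=2 T1.r0=0 T2.r0=2
T0.r0=2 T1.r0=1 T2.r0=0
T0.r0=2 T1.r0=1 T2.r0=2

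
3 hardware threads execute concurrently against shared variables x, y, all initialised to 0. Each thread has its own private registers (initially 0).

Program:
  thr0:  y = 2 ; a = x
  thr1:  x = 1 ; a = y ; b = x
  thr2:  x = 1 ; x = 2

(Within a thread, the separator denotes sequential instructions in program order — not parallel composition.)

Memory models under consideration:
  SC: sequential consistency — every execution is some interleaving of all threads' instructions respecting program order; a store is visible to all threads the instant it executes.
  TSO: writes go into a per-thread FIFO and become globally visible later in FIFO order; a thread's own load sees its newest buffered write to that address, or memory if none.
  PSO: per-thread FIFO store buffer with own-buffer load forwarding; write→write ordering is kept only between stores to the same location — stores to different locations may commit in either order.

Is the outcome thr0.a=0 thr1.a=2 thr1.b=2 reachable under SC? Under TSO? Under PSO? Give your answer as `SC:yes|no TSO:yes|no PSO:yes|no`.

outcome vector order: (thr0.a,thr1.a,thr1.b)
under SC → (0,2,1) (0,2,2) (1,0,1) (1,0,2) (1,2,1) (1,2,2) (2,0,1) (2,0,2) (2,2,1) (2,2,2)
under TSO → (0,0,1) (0,0,2) (0,2,1) (0,2,2) (1,0,1) (1,0,2) (1,2,1) (1,2,2) (2,0,1) (2,0,2) (2,2,1) (2,2,2)
under PSO → (0,0,1) (0,0,2) (0,2,1) (0,2,2) (1,0,1) (1,0,2) (1,2,1) (1,2,2) (2,0,1) (2,0,2) (2,2,1) (2,2,2)
target (0,2,2) ∈ {SC,TSO,PSO}

SC:yes TSO:yes PSO:yes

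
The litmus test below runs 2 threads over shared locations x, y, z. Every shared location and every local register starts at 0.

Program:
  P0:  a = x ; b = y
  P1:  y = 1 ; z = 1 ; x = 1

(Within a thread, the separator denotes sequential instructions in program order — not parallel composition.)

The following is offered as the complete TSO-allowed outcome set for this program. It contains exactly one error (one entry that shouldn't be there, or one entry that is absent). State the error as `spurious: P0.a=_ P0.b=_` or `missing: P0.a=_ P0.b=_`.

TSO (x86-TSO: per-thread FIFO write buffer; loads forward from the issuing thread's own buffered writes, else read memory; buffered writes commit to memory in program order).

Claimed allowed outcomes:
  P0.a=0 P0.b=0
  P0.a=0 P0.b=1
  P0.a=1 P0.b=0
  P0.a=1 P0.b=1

spurious: P0.a=1 P0.b=0

outcome vector order: (P0.a,P0.b)
TSO (3): 0/0; 0/1; 1/1
claimed∖TSO = {1/0}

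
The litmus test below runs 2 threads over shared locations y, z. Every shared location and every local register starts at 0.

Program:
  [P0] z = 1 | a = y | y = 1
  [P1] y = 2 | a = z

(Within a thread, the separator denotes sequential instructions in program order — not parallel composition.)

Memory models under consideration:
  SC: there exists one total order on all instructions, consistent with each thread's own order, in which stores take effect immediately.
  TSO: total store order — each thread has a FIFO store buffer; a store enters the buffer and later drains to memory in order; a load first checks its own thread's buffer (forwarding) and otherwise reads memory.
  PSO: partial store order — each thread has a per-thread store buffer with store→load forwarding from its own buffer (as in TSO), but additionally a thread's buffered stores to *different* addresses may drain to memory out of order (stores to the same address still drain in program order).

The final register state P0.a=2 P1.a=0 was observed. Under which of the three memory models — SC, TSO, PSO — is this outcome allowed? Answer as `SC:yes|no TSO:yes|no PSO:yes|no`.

SC:yes TSO:yes PSO:yes

outcome vector order: (P0.a,P1.a)
under SC → (0,1); (2,0); (2,1)
under TSO → (0,0); (0,1); (2,0); (2,1)
under PSO → (0,0); (0,1); (2,0); (2,1)
target (2,0) ∈ {SC,TSO,PSO}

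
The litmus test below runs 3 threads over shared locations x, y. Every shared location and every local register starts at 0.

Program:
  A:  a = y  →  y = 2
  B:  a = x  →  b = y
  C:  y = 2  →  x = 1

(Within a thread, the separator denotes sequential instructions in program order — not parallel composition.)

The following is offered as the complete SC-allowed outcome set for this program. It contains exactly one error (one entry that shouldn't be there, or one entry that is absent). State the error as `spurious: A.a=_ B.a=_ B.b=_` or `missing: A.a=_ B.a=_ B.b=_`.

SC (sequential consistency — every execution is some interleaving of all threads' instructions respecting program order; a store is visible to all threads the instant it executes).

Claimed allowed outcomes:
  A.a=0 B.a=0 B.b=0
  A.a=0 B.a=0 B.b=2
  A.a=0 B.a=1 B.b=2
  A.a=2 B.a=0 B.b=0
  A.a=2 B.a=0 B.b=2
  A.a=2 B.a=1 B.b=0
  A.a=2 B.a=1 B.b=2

outcome vector order: (A.a,B.a,B.b)
[SC] allowed = {000 002 012 200 202 212}
claimed∖SC = {210}

spurious: A.a=2 B.a=1 B.b=0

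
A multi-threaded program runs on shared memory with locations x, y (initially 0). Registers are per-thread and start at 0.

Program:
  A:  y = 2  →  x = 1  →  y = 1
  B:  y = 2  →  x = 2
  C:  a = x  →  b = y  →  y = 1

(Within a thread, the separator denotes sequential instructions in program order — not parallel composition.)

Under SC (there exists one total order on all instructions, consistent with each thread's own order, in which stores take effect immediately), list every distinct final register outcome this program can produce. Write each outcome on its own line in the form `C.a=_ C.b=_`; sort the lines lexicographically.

C.a=0 C.b=0
C.a=0 C.b=1
C.a=0 C.b=2
C.a=1 C.b=1
C.a=1 C.b=2
C.a=2 C.b=1
C.a=2 C.b=2

outcome vector order: (C.a,C.b)
|SC outcomes| = 7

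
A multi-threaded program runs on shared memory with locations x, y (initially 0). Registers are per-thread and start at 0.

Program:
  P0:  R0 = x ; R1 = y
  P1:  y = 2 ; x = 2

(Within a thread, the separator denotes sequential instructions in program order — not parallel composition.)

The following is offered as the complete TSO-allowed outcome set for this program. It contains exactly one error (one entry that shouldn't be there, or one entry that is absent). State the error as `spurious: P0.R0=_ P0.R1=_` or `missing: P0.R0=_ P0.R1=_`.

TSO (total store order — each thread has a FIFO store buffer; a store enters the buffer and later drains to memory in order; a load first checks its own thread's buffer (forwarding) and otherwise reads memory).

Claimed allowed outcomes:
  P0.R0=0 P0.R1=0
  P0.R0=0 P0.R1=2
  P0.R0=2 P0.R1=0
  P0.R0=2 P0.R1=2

spurious: P0.R0=2 P0.R1=0

outcome vector order: (P0.R0,P0.R1)
under TSO → 0/0 0/2 2/2
claimed∖TSO = {2/0}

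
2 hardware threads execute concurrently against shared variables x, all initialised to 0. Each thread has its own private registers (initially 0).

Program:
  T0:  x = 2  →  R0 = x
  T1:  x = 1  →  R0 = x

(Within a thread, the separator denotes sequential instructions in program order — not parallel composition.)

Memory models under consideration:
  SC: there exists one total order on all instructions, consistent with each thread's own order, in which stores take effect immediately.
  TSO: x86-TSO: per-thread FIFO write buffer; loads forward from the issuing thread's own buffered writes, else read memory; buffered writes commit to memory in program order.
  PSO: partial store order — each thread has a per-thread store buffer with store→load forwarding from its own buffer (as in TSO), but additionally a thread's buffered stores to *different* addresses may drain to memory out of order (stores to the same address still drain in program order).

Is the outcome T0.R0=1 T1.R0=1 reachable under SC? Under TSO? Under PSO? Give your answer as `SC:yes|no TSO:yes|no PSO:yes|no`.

outcome vector order: (T0.R0,T1.R0)
[SC] allowed = {(1,1), (2,1), (2,2)}
[TSO] allowed = {(1,1), (2,1), (2,2)}
[PSO] allowed = {(1,1), (2,1), (2,2)}
target (1,1) ∈ {SC,TSO,PSO}

SC:yes TSO:yes PSO:yes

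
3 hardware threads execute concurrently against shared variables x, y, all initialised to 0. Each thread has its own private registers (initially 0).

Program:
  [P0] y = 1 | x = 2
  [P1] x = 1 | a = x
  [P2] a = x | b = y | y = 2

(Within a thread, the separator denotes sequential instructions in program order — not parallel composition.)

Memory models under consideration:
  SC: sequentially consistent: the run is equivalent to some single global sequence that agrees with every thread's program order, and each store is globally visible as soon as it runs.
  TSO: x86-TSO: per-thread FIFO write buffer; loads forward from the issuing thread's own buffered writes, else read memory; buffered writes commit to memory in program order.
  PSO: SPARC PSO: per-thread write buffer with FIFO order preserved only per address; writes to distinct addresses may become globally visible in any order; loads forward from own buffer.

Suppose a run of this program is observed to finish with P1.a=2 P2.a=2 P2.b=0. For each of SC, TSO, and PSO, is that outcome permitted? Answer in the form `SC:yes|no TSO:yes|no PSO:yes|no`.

SC:no TSO:no PSO:yes

outcome vector order: (P1.a,P2.a,P2.b)
under SC → (1,0,0); (1,0,1); (1,1,0); (1,1,1); (1,2,1); (2,0,0); (2,0,1); (2,1,0); (2,1,1); (2,2,1)
under TSO → (1,0,0); (1,0,1); (1,1,0); (1,1,1); (1,2,1); (2,0,0); (2,0,1); (2,1,0); (2,1,1); (2,2,1)
under PSO → (1,0,0); (1,0,1); (1,1,0); (1,1,1); (1,2,0); (1,2,1); (2,0,0); (2,0,1); (2,1,0); (2,1,1); (2,2,0); (2,2,1)
target (2,2,0) ∈ {PSO}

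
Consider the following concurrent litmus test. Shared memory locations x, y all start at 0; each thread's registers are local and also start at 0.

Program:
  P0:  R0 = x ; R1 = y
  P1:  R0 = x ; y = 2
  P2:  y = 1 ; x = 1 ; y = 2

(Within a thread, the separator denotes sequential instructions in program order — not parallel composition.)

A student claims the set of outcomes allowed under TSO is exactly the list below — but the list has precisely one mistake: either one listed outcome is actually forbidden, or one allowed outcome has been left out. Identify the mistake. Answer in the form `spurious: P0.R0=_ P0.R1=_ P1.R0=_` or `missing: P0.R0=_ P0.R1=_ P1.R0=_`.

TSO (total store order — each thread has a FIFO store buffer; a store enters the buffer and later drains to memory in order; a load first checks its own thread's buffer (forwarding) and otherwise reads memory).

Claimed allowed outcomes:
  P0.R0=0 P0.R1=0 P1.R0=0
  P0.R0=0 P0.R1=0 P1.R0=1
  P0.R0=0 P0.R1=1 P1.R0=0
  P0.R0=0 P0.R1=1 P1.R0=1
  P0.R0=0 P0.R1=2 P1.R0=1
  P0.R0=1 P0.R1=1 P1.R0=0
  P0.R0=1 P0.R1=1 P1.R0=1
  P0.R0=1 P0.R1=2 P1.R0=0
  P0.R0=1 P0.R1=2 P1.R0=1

outcome vector order: (P0.R0,P0.R1,P1.R0)
under TSO → 000 001 010 011 020 021 110 111 120 121
TSO∖claimed = {020}

missing: P0.R0=0 P0.R1=2 P1.R0=0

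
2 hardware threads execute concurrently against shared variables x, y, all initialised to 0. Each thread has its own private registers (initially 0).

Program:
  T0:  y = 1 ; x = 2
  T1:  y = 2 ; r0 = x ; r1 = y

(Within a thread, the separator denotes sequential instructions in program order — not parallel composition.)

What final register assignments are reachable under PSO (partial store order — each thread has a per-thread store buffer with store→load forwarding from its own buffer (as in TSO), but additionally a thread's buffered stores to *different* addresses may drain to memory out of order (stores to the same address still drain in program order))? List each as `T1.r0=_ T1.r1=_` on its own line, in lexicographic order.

T1.r0=0 T1.r1=1
T1.r0=0 T1.r1=2
T1.r0=2 T1.r1=1
T1.r0=2 T1.r1=2

outcome vector order: (T1.r0,T1.r1)
|PSO outcomes| = 4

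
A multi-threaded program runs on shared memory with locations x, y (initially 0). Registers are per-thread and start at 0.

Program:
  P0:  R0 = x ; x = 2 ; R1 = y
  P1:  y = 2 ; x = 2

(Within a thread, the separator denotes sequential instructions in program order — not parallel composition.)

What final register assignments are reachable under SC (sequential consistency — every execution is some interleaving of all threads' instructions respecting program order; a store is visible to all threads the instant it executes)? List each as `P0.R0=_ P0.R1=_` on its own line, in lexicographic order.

P0.R0=0 P0.R1=0
P0.R0=0 P0.R1=2
P0.R0=2 P0.R1=2

outcome vector order: (P0.R0,P0.R1)
|SC outcomes| = 3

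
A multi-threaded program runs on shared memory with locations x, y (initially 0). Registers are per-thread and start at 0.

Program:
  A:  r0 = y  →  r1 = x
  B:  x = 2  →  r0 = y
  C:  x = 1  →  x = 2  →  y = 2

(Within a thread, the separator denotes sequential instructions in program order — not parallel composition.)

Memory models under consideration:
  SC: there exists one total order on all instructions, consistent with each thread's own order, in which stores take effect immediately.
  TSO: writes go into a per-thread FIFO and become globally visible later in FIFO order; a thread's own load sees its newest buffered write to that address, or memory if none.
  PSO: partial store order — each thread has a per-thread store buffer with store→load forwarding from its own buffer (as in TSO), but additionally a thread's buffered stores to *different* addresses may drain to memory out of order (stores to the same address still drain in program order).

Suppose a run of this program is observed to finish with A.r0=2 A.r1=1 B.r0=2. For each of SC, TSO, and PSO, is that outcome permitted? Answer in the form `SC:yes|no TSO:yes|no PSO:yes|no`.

SC:no TSO:no PSO:yes

outcome vector order: (A.r0,A.r1,B.r0)
SC: 8 outcomes — {0/0/0 0/0/2 0/1/0 0/1/2 0/2/0 0/2/2 2/2/0 2/2/2}
TSO: 8 outcomes — {0/0/0 0/0/2 0/1/0 0/1/2 0/2/0 0/2/2 2/2/0 2/2/2}
PSO: 12 outcomes — {0/0/0 0/0/2 0/1/0 0/1/2 0/2/0 0/2/2 2/0/0 2/0/2 2/1/0 2/1/2 2/2/0 2/2/2}
target 2/1/2 ∈ {PSO}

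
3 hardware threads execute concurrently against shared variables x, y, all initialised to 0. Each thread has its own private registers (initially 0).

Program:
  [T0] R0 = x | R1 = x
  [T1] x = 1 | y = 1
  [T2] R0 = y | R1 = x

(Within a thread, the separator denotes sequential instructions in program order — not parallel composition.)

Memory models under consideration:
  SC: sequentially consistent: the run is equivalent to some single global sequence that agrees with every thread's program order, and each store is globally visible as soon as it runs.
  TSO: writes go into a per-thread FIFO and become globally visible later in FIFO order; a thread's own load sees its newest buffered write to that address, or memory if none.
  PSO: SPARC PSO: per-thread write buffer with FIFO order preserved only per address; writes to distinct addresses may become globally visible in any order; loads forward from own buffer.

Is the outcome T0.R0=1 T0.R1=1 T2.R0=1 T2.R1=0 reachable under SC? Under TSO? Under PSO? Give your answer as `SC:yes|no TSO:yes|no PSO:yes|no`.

SC:no TSO:no PSO:yes

outcome vector order: (T0.R0,T0.R1,T2.R0,T2.R1)
SC (9): 0/0/0/0, 0/0/0/1, 0/0/1/1, 0/1/0/0, 0/1/0/1, 0/1/1/1, 1/1/0/0, 1/1/0/1, 1/1/1/1
TSO (9): 0/0/0/0, 0/0/0/1, 0/0/1/1, 0/1/0/0, 0/1/0/1, 0/1/1/1, 1/1/0/0, 1/1/0/1, 1/1/1/1
PSO (12): 0/0/0/0, 0/0/0/1, 0/0/1/0, 0/0/1/1, 0/1/0/0, 0/1/0/1, 0/1/1/0, 0/1/1/1, 1/1/0/0, 1/1/0/1, 1/1/1/0, 1/1/1/1
target 1/1/1/0 ∈ {PSO}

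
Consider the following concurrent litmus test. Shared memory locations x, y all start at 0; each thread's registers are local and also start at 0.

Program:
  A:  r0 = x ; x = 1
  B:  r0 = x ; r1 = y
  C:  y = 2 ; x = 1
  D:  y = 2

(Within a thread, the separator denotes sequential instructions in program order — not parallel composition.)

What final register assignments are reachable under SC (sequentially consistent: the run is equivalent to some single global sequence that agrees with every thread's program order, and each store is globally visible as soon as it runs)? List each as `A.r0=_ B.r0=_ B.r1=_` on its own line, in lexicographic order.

outcome vector order: (A.r0,B.r0,B.r1)
|SC outcomes| = 7

A.r0=0 B.r0=0 B.r1=0
A.r0=0 B.r0=0 B.r1=2
A.r0=0 B.r0=1 B.r1=0
A.r0=0 B.r0=1 B.r1=2
A.r0=1 B.r0=0 B.r1=0
A.r0=1 B.r0=0 B.r1=2
A.r0=1 B.r0=1 B.r1=2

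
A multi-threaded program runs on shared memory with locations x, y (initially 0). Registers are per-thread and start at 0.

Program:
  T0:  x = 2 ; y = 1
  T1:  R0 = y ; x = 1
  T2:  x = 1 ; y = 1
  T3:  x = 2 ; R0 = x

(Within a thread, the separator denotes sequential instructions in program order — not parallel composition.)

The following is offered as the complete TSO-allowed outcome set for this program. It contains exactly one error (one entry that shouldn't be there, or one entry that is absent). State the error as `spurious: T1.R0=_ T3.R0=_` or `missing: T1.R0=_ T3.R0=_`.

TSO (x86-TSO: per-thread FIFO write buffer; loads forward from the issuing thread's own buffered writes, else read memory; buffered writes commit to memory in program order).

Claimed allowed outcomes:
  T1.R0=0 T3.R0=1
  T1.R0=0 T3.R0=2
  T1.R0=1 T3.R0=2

missing: T1.R0=1 T3.R0=1

outcome vector order: (T1.R0,T3.R0)
TSO: 4 outcomes — {01; 02; 11; 12}
TSO∖claimed = {11}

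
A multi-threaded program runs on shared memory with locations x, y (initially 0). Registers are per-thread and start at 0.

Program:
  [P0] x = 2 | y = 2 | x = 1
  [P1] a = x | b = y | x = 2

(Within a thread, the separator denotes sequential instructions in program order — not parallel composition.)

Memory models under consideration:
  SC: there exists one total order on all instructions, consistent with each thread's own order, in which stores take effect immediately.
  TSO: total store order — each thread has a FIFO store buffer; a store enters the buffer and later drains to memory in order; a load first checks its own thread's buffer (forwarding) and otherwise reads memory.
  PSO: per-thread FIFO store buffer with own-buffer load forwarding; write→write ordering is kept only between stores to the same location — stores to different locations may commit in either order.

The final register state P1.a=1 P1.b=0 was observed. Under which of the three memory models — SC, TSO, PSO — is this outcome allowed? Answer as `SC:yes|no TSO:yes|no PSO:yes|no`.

SC:no TSO:no PSO:yes

outcome vector order: (P1.a,P1.b)
SC: 5 outcomes — {0/0; 0/2; 1/2; 2/0; 2/2}
TSO: 5 outcomes — {0/0; 0/2; 1/2; 2/0; 2/2}
PSO: 6 outcomes — {0/0; 0/2; 1/0; 1/2; 2/0; 2/2}
target 1/0 ∈ {PSO}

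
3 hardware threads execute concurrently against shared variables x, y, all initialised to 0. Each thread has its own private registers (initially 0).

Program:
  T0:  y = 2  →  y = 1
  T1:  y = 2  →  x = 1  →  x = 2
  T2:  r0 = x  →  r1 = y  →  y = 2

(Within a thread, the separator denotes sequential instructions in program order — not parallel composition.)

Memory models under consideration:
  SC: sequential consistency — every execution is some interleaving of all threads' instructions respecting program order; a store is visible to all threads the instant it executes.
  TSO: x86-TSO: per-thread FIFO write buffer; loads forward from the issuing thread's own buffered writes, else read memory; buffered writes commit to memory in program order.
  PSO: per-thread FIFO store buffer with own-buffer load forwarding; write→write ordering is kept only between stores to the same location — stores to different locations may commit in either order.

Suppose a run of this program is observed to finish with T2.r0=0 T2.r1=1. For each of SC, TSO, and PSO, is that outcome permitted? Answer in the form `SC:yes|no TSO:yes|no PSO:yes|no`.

outcome vector order: (T2.r0,T2.r1)
[SC] allowed = {<0 0>, <0 1>, <0 2>, <1 1>, <1 2>, <2 1>, <2 2>}
[TSO] allowed = {<0 0>, <0 1>, <0 2>, <1 1>, <1 2>, <2 1>, <2 2>}
[PSO] allowed = {<0 0>, <0 1>, <0 2>, <1 0>, <1 1>, <1 2>, <2 0>, <2 1>, <2 2>}
target <0 1> ∈ {SC,TSO,PSO}

SC:yes TSO:yes PSO:yes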